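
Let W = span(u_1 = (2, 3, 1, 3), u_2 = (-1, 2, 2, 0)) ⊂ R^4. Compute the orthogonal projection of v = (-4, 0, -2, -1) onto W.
proj_W(v) = (-104/57, -65/57, 13/57, -39/19)

Set up U = [u_1 | ... | u_2] ∈ R^(4×2). The projector onto W = col(U) is P = U (U^T U)^(-1) U^T.
Compute U^T U =
  [23, 6]
  [6, 9],
and U^T v = (-13, 0).
Solve U^T U · c = U^T v for the coefficients: c = (-13/19, 26/57). The projection is proj_W(v) = U c.
Check: (v - proj_W(v)) · u_1 = 0  (should be 0).
Check: (v - proj_W(v)) · u_2 = 0  (should be 0).
Result: proj_W(v) = (-104/57, -65/57, 13/57, -39/19).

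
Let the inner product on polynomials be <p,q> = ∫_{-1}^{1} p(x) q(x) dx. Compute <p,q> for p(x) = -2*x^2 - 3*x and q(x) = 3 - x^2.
<p,q> = -16/5

Expand the product: p(x)·q(x) = 2*x^4 + 3*x^3 - 6*x^2 - 9*x.
∫_{-1}^{1} of each monomial x^k gives [2/(k+1) if k even, 0 if k odd]. Integrating term-by-term (or equivalently evaluating the antiderivative F(x) = 2*x^5/5 + 3*x^4/4 - 2*x^3 - 9*x^2/2 at the endpoints):
  F(1) − F(−1) = -107/20 − (-43/20) = -16/5.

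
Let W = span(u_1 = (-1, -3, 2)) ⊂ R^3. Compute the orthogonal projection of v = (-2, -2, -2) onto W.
proj_W(v) = (-2/7, -6/7, 4/7)

Set up U = [u_1 | ... | u_1] ∈ R^(3×1). The projector onto W = col(U) is P = U (U^T U)^(-1) U^T.
Compute U^T U =
  [14],
and U^T v = (4).
Solve U^T U · c = U^T v for the coefficients: c = (2/7). The projection is proj_W(v) = U c.
Check: (v - proj_W(v)) · u_1 = 0  (should be 0).
Result: proj_W(v) = (-2/7, -6/7, 4/7).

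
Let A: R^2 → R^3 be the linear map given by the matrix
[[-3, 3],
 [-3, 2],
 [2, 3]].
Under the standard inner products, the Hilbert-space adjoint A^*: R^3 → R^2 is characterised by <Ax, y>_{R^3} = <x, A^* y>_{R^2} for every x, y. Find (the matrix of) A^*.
A^* = A^T =
[[-3, -3, 2],
 [3, 2, 3]]

For real matrices with standard dot products, the defining identity <Ax, y> = <x, A^* y> gives (Ax)^T y = x^T (A^*) y, i.e. x^T A^T y = x^T (A^*) y. Since this holds for all x, y, we must have A^* = A^T. Therefore
A^* =
[[-3, -3, 2],
 [3, 2, 3]].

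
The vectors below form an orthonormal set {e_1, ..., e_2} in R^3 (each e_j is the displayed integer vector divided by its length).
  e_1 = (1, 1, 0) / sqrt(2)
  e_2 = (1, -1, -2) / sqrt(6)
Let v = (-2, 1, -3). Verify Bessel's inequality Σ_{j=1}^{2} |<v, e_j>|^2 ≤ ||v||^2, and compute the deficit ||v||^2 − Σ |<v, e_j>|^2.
Σ |<v, e_j>|^2 = 2; ||v||^2 = 14; deficit = 12

Write each e_j = u_j / sqrt(<u_j, u_j>) where u_j is the displayed integer vector. Then <v, e_j> = <v, u_j> / sqrt(<u_j, u_j>), so |<v, e_j>|^2 = <v, u_j>^2 / <u_j, u_j>.
Coefficients: <v, e_1> = -1/sqrt(2), <v, e_2> = 3/sqrt(6).
Square and sum: Σ |<v, e_j>|^2 = 2.
Compute ||v||^2 = v·v = 14.
Deficit = 14 − 2 = 12 ≥ 0, confirming Bessel's inequality. (The deficit equals ||v − Σ <v,e_j> e_j||^2, the squared distance from v to span{e_j}.)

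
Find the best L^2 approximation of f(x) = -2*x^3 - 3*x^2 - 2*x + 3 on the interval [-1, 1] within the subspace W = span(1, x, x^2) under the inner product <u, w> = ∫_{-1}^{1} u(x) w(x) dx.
g(x) = -3*x^2 - 16*x/5 + 3

The best approximation g ∈ W is the orthogonal projection of f onto W. Writing g = a_0 + a_1 x + a_2 x^2, the coefficients solve the normal equations G · a = b where
  G_{ij} = <φ_i, φ_j> and b_i = <f, φ_i>, with φ_0 = 1, φ_1 = x, φ_2 = x^2.
G =
  [2, 0, 2/3]
  [0, 2/3, 0]
  [2/3, 0, 2/5],
b = (4, -32/15, 4/5).
Solving gives a_0 = 3, a_1 = -16/5, a_2 = -3, so
  g(x) = -3*x^2 - 16*x/5 + 3.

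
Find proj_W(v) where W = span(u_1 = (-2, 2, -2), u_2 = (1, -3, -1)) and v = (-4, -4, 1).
proj_W(v) = (1/3, -11/6, -7/6)

Set up U = [u_1 | ... | u_2] ∈ R^(3×2). The projector onto W = col(U) is P = U (U^T U)^(-1) U^T.
Compute U^T U =
  [12, -6]
  [-6, 11],
and U^T v = (-2, 7).
Solve U^T U · c = U^T v for the coefficients: c = (5/24, 3/4). The projection is proj_W(v) = U c.
Check: (v - proj_W(v)) · u_1 = 0  (should be 0).
Check: (v - proj_W(v)) · u_2 = 0  (should be 0).
Result: proj_W(v) = (1/3, -11/6, -7/6).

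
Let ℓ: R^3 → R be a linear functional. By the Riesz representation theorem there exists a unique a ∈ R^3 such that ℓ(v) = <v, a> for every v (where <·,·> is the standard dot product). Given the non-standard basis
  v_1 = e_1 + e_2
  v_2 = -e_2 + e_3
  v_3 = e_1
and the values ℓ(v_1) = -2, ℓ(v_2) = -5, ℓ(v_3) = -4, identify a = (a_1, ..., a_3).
a = (-4, 2, -3)

Write a = (a_1, ..., a_3) in the standard basis. For each basis vector v_i, ℓ(v_i) = <v_i, a> is a linear equation in the a_j's. Collect the n equations into a matrix system V a = ℓ, where row i of V is v_i (expressed in the standard basis). Since V is invertible (lower-triangular with 1s on the diagonal, up to permutation), solve by back-substitution:
  V =
[[1, 1, 0],
 [0, -1, 1],
 [1, 0, 0]]
  V a = (-2, -5, -4)
Solving gives a = (-4, 2, -3).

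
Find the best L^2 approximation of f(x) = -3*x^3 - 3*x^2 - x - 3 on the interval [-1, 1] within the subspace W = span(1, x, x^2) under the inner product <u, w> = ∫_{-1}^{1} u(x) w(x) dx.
g(x) = -3*x^2 - 14*x/5 - 3

The best approximation g ∈ W is the orthogonal projection of f onto W. Writing g = a_0 + a_1 x + a_2 x^2, the coefficients solve the normal equations G · a = b where
  G_{ij} = <φ_i, φ_j> and b_i = <f, φ_i>, with φ_0 = 1, φ_1 = x, φ_2 = x^2.
G =
  [2, 0, 2/3]
  [0, 2/3, 0]
  [2/3, 0, 2/5],
b = (-8, -28/15, -16/5).
Solving gives a_0 = -3, a_1 = -14/5, a_2 = -3, so
  g(x) = -3*x^2 - 14*x/5 - 3.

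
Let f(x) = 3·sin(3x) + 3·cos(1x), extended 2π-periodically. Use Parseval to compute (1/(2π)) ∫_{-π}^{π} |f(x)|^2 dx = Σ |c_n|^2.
Σ |c_n|^2 = 9

Expand |f|^2 and use orthogonality of {sin(nx), cos(mx)} on [-π, π]:
  ∫_{-π}^{π} sin(nx)^2 dx = π, ∫ cos(mx)^2 dx = π, and cross terms integrate to 0.
So ∫_{-π}^{π} f(x)^2 dx = 3^2 · π + 3^2 · π = (9 + 9)π.
Divide by 2π: (9 + 9)/2 = 9.
By Parseval, this equals Σ |c_n|^2.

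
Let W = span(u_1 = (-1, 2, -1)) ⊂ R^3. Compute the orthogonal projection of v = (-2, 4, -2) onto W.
proj_W(v) = (-2, 4, -2)

Set up U = [u_1 | ... | u_1] ∈ R^(3×1). The projector onto W = col(U) is P = U (U^T U)^(-1) U^T.
Compute U^T U =
  [6],
and U^T v = (12).
Solve U^T U · c = U^T v for the coefficients: c = (2). The projection is proj_W(v) = U c.
Check: (v - proj_W(v)) · u_1 = 0  (should be 0).
Result: proj_W(v) = (-2, 4, -2).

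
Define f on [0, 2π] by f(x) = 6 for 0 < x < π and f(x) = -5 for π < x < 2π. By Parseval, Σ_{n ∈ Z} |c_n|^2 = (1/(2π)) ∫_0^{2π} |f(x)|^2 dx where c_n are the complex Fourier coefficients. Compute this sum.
Σ |c_n|^2 = 61/2

Parseval equates the L^2 energy of f (normalised by 1/(2π)) with the ℓ^2 sum of its Fourier coefficients: (1/(2π)) ∫_0^{2π} |f|^2 = Σ |c_n|^2.
Compute the left side: (1/(2π)) [∫_0^π 6^2 dx + ∫_π^{2π} (-5)^2 dx] = (1/(2π)) · (36π + 25π) = (36 + 25)/2 = 61/2.
So Σ_{n ∈ Z} |c_n|^2 = 61/2.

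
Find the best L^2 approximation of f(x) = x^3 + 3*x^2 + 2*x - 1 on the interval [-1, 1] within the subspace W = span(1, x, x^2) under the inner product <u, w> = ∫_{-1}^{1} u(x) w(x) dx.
g(x) = 3*x^2 + 13*x/5 - 1

The best approximation g ∈ W is the orthogonal projection of f onto W. Writing g = a_0 + a_1 x + a_2 x^2, the coefficients solve the normal equations G · a = b where
  G_{ij} = <φ_i, φ_j> and b_i = <f, φ_i>, with φ_0 = 1, φ_1 = x, φ_2 = x^2.
G =
  [2, 0, 2/3]
  [0, 2/3, 0]
  [2/3, 0, 2/5],
b = (0, 26/15, 8/15).
Solving gives a_0 = -1, a_1 = 13/5, a_2 = 3, so
  g(x) = 3*x^2 + 13*x/5 - 1.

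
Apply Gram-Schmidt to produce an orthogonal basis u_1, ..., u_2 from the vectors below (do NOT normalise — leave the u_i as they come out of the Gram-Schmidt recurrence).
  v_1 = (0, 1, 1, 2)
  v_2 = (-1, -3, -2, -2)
Orthogonal basis:
  u_1 = (0, 1, 1, 2)
  u_2 = (-1, -3/2, -1/2, 1)

Apply the Gram-Schmidt recurrence
  u_1 = v_1
  u_i = v_i − Σ_{j<i} ((v_i · u_j) / (u_j · u_j)) · u_j.

Step by step this gives:
  u_1 = (0, 1, 1, 2)
  u_2 = (-1, -3/2, -1/2, 1)

Orthogonality check:
  u_2 · u_1 = 0 (should be 0)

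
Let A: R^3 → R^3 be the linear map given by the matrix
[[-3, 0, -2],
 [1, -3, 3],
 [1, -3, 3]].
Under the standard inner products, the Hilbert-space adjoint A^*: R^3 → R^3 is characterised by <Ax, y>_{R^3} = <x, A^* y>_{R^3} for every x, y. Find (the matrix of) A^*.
A^* = A^T =
[[-3, 1, 1],
 [0, -3, -3],
 [-2, 3, 3]]

For real matrices with standard dot products, the defining identity <Ax, y> = <x, A^* y> gives (Ax)^T y = x^T (A^*) y, i.e. x^T A^T y = x^T (A^*) y. Since this holds for all x, y, we must have A^* = A^T. Therefore
A^* =
[[-3, 1, 1],
 [0, -3, -3],
 [-2, 3, 3]].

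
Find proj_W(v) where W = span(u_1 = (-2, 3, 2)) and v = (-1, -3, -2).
proj_W(v) = (22/17, -33/17, -22/17)

Set up U = [u_1 | ... | u_1] ∈ R^(3×1). The projector onto W = col(U) is P = U (U^T U)^(-1) U^T.
Compute U^T U =
  [17],
and U^T v = (-11).
Solve U^T U · c = U^T v for the coefficients: c = (-11/17). The projection is proj_W(v) = U c.
Check: (v - proj_W(v)) · u_1 = 0  (should be 0).
Result: proj_W(v) = (22/17, -33/17, -22/17).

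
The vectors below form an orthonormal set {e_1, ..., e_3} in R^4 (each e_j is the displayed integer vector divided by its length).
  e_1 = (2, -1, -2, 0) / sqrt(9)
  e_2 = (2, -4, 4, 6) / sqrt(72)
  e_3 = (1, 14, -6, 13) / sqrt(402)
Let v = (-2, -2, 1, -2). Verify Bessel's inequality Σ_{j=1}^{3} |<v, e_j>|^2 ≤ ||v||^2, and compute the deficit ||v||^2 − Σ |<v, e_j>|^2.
Σ |<v, e_j>|^2 = 2324/201; ||v||^2 = 13; deficit = 289/201

Write each e_j = u_j / sqrt(<u_j, u_j>) where u_j is the displayed integer vector. Then <v, e_j> = <v, u_j> / sqrt(<u_j, u_j>), so |<v, e_j>|^2 = <v, u_j>^2 / <u_j, u_j>.
Coefficients: <v, e_1> = -4/sqrt(9), <v, e_2> = -4/sqrt(72), <v, e_3> = -62/sqrt(402).
Square and sum: Σ |<v, e_j>|^2 = 2324/201.
Compute ||v||^2 = v·v = 13.
Deficit = 13 − 2324/201 = 289/201 ≥ 0, confirming Bessel's inequality. (The deficit equals ||v − Σ <v,e_j> e_j||^2, the squared distance from v to span{e_j}.)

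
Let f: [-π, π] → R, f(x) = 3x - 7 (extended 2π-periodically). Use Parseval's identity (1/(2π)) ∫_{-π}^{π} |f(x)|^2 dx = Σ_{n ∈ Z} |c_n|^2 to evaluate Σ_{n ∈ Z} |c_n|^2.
Σ |c_n|^2 = 3π^2 + 49

Expand and integrate term by term over [-π, π]:
  ∫ (3x)^2 dx = 9·(2π^3/3); ∫ 2·3·(-7)·x dx = 0 (odd integrand); ∫ (-7)^2 dx = 49·2π.
So (1/(2π)) ∫_{-π}^{π} (3x - 7)^2 dx = 9π^2/3 + 49 = 3π^2 + 49.
Parseval ⇒ Σ |c_n|^2 = 3π^2 + 49.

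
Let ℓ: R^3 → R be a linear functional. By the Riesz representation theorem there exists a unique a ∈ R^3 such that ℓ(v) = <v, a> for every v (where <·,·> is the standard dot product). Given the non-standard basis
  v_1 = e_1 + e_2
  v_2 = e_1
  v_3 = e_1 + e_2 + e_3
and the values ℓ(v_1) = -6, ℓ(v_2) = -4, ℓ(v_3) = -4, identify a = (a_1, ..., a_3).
a = (-4, -2, 2)

Write a = (a_1, ..., a_3) in the standard basis. For each basis vector v_i, ℓ(v_i) = <v_i, a> is a linear equation in the a_j's. Collect the n equations into a matrix system V a = ℓ, where row i of V is v_i (expressed in the standard basis). Since V is invertible (lower-triangular with 1s on the diagonal, up to permutation), solve by back-substitution:
  V =
[[1, 1, 0],
 [1, 0, 0],
 [1, 1, 1]]
  V a = (-6, -4, -4)
Solving gives a = (-4, -2, 2).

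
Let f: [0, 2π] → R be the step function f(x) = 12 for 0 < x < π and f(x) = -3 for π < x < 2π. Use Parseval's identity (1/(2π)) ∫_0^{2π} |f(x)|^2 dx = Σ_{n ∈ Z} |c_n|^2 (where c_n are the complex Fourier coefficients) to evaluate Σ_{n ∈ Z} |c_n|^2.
Σ |c_n|^2 = 153/2

Parseval equates the L^2 energy of f (normalised by 1/(2π)) with the ℓ^2 sum of its Fourier coefficients: (1/(2π)) ∫_0^{2π} |f|^2 = Σ |c_n|^2.
Compute the left side: (1/(2π)) [∫_0^π 12^2 dx + ∫_π^{2π} (-3)^2 dx] = (1/(2π)) · (144π + 9π) = (144 + 9)/2 = 153/2.
So Σ_{n ∈ Z} |c_n|^2 = 153/2.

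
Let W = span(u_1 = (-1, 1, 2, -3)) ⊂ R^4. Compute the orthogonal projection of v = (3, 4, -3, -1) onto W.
proj_W(v) = (2/15, -2/15, -4/15, 2/5)

Set up U = [u_1 | ... | u_1] ∈ R^(4×1). The projector onto W = col(U) is P = U (U^T U)^(-1) U^T.
Compute U^T U =
  [15],
and U^T v = (-2).
Solve U^T U · c = U^T v for the coefficients: c = (-2/15). The projection is proj_W(v) = U c.
Check: (v - proj_W(v)) · u_1 = 0  (should be 0).
Result: proj_W(v) = (2/15, -2/15, -4/15, 2/5).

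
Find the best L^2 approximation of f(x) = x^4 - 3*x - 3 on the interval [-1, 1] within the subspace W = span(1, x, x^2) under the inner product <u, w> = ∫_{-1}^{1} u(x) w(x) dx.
g(x) = 6*x^2/7 - 3*x - 108/35

The best approximation g ∈ W is the orthogonal projection of f onto W. Writing g = a_0 + a_1 x + a_2 x^2, the coefficients solve the normal equations G · a = b where
  G_{ij} = <φ_i, φ_j> and b_i = <f, φ_i>, with φ_0 = 1, φ_1 = x, φ_2 = x^2.
G =
  [2, 0, 2/3]
  [0, 2/3, 0]
  [2/3, 0, 2/5],
b = (-28/5, -2, -12/7).
Solving gives a_0 = -108/35, a_1 = -3, a_2 = 6/7, so
  g(x) = 6*x^2/7 - 3*x - 108/35.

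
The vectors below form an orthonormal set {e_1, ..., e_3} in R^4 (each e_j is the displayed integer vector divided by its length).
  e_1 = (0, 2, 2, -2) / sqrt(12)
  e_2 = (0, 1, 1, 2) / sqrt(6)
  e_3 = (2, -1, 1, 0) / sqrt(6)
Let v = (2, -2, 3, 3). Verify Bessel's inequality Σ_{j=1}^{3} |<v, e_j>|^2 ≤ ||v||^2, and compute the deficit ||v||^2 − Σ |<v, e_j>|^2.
Σ |<v, e_j>|^2 = 23; ||v||^2 = 26; deficit = 3

Write each e_j = u_j / sqrt(<u_j, u_j>) where u_j is the displayed integer vector. Then <v, e_j> = <v, u_j> / sqrt(<u_j, u_j>), so |<v, e_j>|^2 = <v, u_j>^2 / <u_j, u_j>.
Coefficients: <v, e_1> = -4/sqrt(12), <v, e_2> = 7/sqrt(6), <v, e_3> = 9/sqrt(6).
Square and sum: Σ |<v, e_j>|^2 = 23.
Compute ||v||^2 = v·v = 26.
Deficit = 26 − 23 = 3 ≥ 0, confirming Bessel's inequality. (The deficit equals ||v − Σ <v,e_j> e_j||^2, the squared distance from v to span{e_j}.)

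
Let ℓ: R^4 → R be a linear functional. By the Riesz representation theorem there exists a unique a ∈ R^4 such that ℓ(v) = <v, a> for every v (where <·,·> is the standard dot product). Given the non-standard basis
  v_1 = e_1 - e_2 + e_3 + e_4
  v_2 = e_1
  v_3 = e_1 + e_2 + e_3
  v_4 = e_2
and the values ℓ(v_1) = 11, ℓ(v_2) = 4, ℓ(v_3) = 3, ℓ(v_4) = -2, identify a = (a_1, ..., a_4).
a = (4, -2, 1, 4)

Write a = (a_1, ..., a_4) in the standard basis. For each basis vector v_i, ℓ(v_i) = <v_i, a> is a linear equation in the a_j's. Collect the n equations into a matrix system V a = ℓ, where row i of V is v_i (expressed in the standard basis). Since V is invertible (lower-triangular with 1s on the diagonal, up to permutation), solve by back-substitution:
  V =
[[1, -1, 1, 1],
 [1, 0, 0, 0],
 [1, 1, 1, 0],
 [0, 1, 0, 0]]
  V a = (11, 4, 3, -2)
Solving gives a = (4, -2, 1, 4).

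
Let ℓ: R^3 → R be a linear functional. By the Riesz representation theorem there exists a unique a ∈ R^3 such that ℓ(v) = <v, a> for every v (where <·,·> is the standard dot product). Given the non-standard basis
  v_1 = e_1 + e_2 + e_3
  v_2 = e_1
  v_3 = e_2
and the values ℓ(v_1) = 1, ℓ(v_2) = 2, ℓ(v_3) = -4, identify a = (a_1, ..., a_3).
a = (2, -4, 3)

Write a = (a_1, ..., a_3) in the standard basis. For each basis vector v_i, ℓ(v_i) = <v_i, a> is a linear equation in the a_j's. Collect the n equations into a matrix system V a = ℓ, where row i of V is v_i (expressed in the standard basis). Since V is invertible (lower-triangular with 1s on the diagonal, up to permutation), solve by back-substitution:
  V =
[[1, 1, 1],
 [1, 0, 0],
 [0, 1, 0]]
  V a = (1, 2, -4)
Solving gives a = (2, -4, 3).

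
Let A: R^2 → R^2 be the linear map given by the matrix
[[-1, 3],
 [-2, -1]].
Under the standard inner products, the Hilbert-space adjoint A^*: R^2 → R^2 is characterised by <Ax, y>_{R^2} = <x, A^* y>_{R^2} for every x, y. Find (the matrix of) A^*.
A^* = A^T =
[[-1, -2],
 [3, -1]]

For real matrices with standard dot products, the defining identity <Ax, y> = <x, A^* y> gives (Ax)^T y = x^T (A^*) y, i.e. x^T A^T y = x^T (A^*) y. Since this holds for all x, y, we must have A^* = A^T. Therefore
A^* =
[[-1, -2],
 [3, -1]].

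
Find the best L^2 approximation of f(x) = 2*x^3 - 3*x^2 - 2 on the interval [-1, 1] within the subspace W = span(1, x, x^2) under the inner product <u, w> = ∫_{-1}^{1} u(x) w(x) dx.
g(x) = -3*x^2 + 6*x/5 - 2

The best approximation g ∈ W is the orthogonal projection of f onto W. Writing g = a_0 + a_1 x + a_2 x^2, the coefficients solve the normal equations G · a = b where
  G_{ij} = <φ_i, φ_j> and b_i = <f, φ_i>, with φ_0 = 1, φ_1 = x, φ_2 = x^2.
G =
  [2, 0, 2/3]
  [0, 2/3, 0]
  [2/3, 0, 2/5],
b = (-6, 4/5, -38/15).
Solving gives a_0 = -2, a_1 = 6/5, a_2 = -3, so
  g(x) = -3*x^2 + 6*x/5 - 2.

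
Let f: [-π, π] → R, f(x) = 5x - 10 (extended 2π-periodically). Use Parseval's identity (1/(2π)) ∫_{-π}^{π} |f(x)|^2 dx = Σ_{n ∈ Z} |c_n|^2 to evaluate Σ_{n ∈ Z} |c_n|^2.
Σ |c_n|^2 = 25π^2/3 + 100

Expand and integrate term by term over [-π, π]:
  ∫ (5x)^2 dx = 25·(2π^3/3); ∫ 2·5·(-10)·x dx = 0 (odd integrand); ∫ (-10)^2 dx = 100·2π.
So (1/(2π)) ∫_{-π}^{π} (5x - 10)^2 dx = 25π^2/3 + 100 = 25π^2/3 + 100.
Parseval ⇒ Σ |c_n|^2 = 25π^2/3 + 100.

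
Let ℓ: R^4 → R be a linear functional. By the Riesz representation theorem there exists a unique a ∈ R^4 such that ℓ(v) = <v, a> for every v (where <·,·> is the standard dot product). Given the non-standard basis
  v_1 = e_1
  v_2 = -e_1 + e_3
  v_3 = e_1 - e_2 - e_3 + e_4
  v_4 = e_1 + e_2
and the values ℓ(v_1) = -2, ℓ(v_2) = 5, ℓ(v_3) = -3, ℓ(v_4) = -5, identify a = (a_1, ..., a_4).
a = (-2, -3, 3, -1)

Write a = (a_1, ..., a_4) in the standard basis. For each basis vector v_i, ℓ(v_i) = <v_i, a> is a linear equation in the a_j's. Collect the n equations into a matrix system V a = ℓ, where row i of V is v_i (expressed in the standard basis). Since V is invertible (lower-triangular with 1s on the diagonal, up to permutation), solve by back-substitution:
  V =
[[1, 0, 0, 0],
 [-1, 0, 1, 0],
 [1, -1, -1, 1],
 [1, 1, 0, 0]]
  V a = (-2, 5, -3, -5)
Solving gives a = (-2, -3, 3, -1).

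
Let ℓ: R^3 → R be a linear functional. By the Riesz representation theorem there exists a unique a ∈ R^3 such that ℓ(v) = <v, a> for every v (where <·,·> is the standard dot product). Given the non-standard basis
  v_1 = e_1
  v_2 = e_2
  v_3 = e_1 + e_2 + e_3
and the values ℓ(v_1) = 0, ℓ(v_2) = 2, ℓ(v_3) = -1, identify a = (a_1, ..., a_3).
a = (0, 2, -3)

Write a = (a_1, ..., a_3) in the standard basis. For each basis vector v_i, ℓ(v_i) = <v_i, a> is a linear equation in the a_j's. Collect the n equations into a matrix system V a = ℓ, where row i of V is v_i (expressed in the standard basis). Since V is invertible (lower-triangular with 1s on the diagonal, up to permutation), solve by back-substitution:
  V =
[[1, 0, 0],
 [0, 1, 0],
 [1, 1, 1]]
  V a = (0, 2, -1)
Solving gives a = (0, 2, -3).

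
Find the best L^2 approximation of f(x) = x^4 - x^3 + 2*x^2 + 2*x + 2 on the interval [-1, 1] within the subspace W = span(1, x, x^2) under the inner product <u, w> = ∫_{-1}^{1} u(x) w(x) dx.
g(x) = 20*x^2/7 + 7*x/5 + 67/35

The best approximation g ∈ W is the orthogonal projection of f onto W. Writing g = a_0 + a_1 x + a_2 x^2, the coefficients solve the normal equations G · a = b where
  G_{ij} = <φ_i, φ_j> and b_i = <f, φ_i>, with φ_0 = 1, φ_1 = x, φ_2 = x^2.
G =
  [2, 0, 2/3]
  [0, 2/3, 0]
  [2/3, 0, 2/5],
b = (86/15, 14/15, 254/105).
Solving gives a_0 = 67/35, a_1 = 7/5, a_2 = 20/7, so
  g(x) = 20*x^2/7 + 7*x/5 + 67/35.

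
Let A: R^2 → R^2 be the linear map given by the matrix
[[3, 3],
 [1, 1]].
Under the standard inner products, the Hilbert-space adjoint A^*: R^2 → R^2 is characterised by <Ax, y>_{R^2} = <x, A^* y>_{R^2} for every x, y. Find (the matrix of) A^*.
A^* = A^T =
[[3, 1],
 [3, 1]]

For real matrices with standard dot products, the defining identity <Ax, y> = <x, A^* y> gives (Ax)^T y = x^T (A^*) y, i.e. x^T A^T y = x^T (A^*) y. Since this holds for all x, y, we must have A^* = A^T. Therefore
A^* =
[[3, 1],
 [3, 1]].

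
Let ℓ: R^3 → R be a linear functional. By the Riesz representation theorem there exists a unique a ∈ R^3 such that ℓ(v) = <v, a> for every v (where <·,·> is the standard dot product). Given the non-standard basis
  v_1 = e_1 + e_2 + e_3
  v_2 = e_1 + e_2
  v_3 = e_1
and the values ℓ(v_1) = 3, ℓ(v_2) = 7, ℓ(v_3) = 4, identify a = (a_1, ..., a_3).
a = (4, 3, -4)

Write a = (a_1, ..., a_3) in the standard basis. For each basis vector v_i, ℓ(v_i) = <v_i, a> is a linear equation in the a_j's. Collect the n equations into a matrix system V a = ℓ, where row i of V is v_i (expressed in the standard basis). Since V is invertible (lower-triangular with 1s on the diagonal, up to permutation), solve by back-substitution:
  V =
[[1, 1, 1],
 [1, 1, 0],
 [1, 0, 0]]
  V a = (3, 7, 4)
Solving gives a = (4, 3, -4).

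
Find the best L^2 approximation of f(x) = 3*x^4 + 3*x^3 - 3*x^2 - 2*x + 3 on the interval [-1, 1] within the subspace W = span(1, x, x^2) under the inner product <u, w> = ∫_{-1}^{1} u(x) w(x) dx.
g(x) = -3*x^2/7 - x/5 + 96/35

The best approximation g ∈ W is the orthogonal projection of f onto W. Writing g = a_0 + a_1 x + a_2 x^2, the coefficients solve the normal equations G · a = b where
  G_{ij} = <φ_i, φ_j> and b_i = <f, φ_i>, with φ_0 = 1, φ_1 = x, φ_2 = x^2.
G =
  [2, 0, 2/3]
  [0, 2/3, 0]
  [2/3, 0, 2/5],
b = (26/5, -2/15, 58/35).
Solving gives a_0 = 96/35, a_1 = -1/5, a_2 = -3/7, so
  g(x) = -3*x^2/7 - x/5 + 96/35.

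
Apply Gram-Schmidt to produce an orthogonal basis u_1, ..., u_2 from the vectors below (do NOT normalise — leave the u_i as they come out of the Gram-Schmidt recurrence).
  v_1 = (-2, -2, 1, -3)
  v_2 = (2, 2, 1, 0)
Orthogonal basis:
  u_1 = (-2, -2, 1, -3)
  u_2 = (11/9, 11/9, 25/18, -7/6)

Apply the Gram-Schmidt recurrence
  u_1 = v_1
  u_i = v_i − Σ_{j<i} ((v_i · u_j) / (u_j · u_j)) · u_j.

Step by step this gives:
  u_1 = (-2, -2, 1, -3)
  u_2 = (11/9, 11/9, 25/18, -7/6)

Orthogonality check:
  u_2 · u_1 = 0 (should be 0)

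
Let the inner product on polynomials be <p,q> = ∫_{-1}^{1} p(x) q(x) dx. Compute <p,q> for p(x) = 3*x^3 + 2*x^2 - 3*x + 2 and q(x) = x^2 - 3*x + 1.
<p,q> = 148/15

Expand the product: p(x)·q(x) = 3*x^5 - 7*x^4 - 6*x^3 + 13*x^2 - 9*x + 2.
∫_{-1}^{1} of each monomial x^k gives [2/(k+1) if k even, 0 if k odd]. Integrating term-by-term (or equivalently evaluating the antiderivative F(x) = x^6/2 - 7*x^5/5 - 3*x^4/2 + 13*x^3/3 - 9*x^2/2 + 2*x at the endpoints):
  F(1) − F(−1) = -17/30 − (-313/30) = 148/15.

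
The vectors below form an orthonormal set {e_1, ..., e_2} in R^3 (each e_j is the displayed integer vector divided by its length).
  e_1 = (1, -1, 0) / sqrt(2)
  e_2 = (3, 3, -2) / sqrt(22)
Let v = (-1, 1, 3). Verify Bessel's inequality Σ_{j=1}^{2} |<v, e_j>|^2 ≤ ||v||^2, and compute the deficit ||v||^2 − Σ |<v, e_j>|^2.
Σ |<v, e_j>|^2 = 40/11; ||v||^2 = 11; deficit = 81/11

Write each e_j = u_j / sqrt(<u_j, u_j>) where u_j is the displayed integer vector. Then <v, e_j> = <v, u_j> / sqrt(<u_j, u_j>), so |<v, e_j>|^2 = <v, u_j>^2 / <u_j, u_j>.
Coefficients: <v, e_1> = -2/sqrt(2), <v, e_2> = -6/sqrt(22).
Square and sum: Σ |<v, e_j>|^2 = 40/11.
Compute ||v||^2 = v·v = 11.
Deficit = 11 − 40/11 = 81/11 ≥ 0, confirming Bessel's inequality. (The deficit equals ||v − Σ <v,e_j> e_j||^2, the squared distance from v to span{e_j}.)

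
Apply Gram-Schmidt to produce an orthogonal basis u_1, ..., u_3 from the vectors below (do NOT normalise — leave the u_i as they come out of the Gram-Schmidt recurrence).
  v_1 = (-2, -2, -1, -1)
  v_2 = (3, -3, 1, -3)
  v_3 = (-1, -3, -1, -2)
Orthogonal basis:
  u_1 = (-2, -2, -1, -1)
  u_2 = (17/5, -13/5, 6/5, -14/5)
  u_3 = (8/69, 2/69, -13/46, -1/138)

Apply the Gram-Schmidt recurrence
  u_1 = v_1
  u_i = v_i − Σ_{j<i} ((v_i · u_j) / (u_j · u_j)) · u_j.

Step by step this gives:
  u_1 = (-2, -2, -1, -1)
  u_2 = (17/5, -13/5, 6/5, -14/5)
  u_3 = (8/69, 2/69, -13/46, -1/138)

Orthogonality check:
  u_2 · u_1 = 0 (should be 0)
  u_3 · u_1 = 0 (should be 0)
  u_3 · u_2 = 0 (should be 0)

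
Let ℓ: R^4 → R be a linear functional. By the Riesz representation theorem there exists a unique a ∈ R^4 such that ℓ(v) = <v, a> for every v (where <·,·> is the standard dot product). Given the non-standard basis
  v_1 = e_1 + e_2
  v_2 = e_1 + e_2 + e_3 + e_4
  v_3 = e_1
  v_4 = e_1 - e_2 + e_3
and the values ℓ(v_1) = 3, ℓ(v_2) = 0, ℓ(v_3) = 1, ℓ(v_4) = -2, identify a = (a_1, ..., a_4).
a = (1, 2, -1, -2)

Write a = (a_1, ..., a_4) in the standard basis. For each basis vector v_i, ℓ(v_i) = <v_i, a> is a linear equation in the a_j's. Collect the n equations into a matrix system V a = ℓ, where row i of V is v_i (expressed in the standard basis). Since V is invertible (lower-triangular with 1s on the diagonal, up to permutation), solve by back-substitution:
  V =
[[1, 1, 0, 0],
 [1, 1, 1, 1],
 [1, 0, 0, 0],
 [1, -1, 1, 0]]
  V a = (3, 0, 1, -2)
Solving gives a = (1, 2, -1, -2).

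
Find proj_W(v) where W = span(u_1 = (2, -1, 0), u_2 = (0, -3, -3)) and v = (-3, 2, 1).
proj_W(v) = (-26/9, 20/9, 7/9)

Set up U = [u_1 | ... | u_2] ∈ R^(3×2). The projector onto W = col(U) is P = U (U^T U)^(-1) U^T.
Compute U^T U =
  [5, 3]
  [3, 18],
and U^T v = (-8, -9).
Solve U^T U · c = U^T v for the coefficients: c = (-13/9, -7/27). The projection is proj_W(v) = U c.
Check: (v - proj_W(v)) · u_1 = 0  (should be 0).
Check: (v - proj_W(v)) · u_2 = 0  (should be 0).
Result: proj_W(v) = (-26/9, 20/9, 7/9).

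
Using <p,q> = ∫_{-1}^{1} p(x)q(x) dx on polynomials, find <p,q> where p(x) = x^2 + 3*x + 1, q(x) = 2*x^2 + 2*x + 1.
<p,q> = 44/5

Expand the product: p(x)·q(x) = 2*x^4 + 8*x^3 + 9*x^2 + 5*x + 1.
∫_{-1}^{1} of each monomial x^k gives [2/(k+1) if k even, 0 if k odd]. Integrating term-by-term (or equivalently evaluating the antiderivative F(x) = 2*x^5/5 + 2*x^4 + 3*x^3 + 5*x^2/2 + x at the endpoints):
  F(1) − F(−1) = 89/10 − (1/10) = 44/5.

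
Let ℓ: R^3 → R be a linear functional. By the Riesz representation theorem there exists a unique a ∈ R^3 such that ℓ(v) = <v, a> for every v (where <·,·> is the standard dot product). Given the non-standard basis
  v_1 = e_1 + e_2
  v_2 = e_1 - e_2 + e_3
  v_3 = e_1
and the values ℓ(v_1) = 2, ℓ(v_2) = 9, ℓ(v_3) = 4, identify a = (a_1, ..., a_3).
a = (4, -2, 3)

Write a = (a_1, ..., a_3) in the standard basis. For each basis vector v_i, ℓ(v_i) = <v_i, a> is a linear equation in the a_j's. Collect the n equations into a matrix system V a = ℓ, where row i of V is v_i (expressed in the standard basis). Since V is invertible (lower-triangular with 1s on the diagonal, up to permutation), solve by back-substitution:
  V =
[[1, 1, 0],
 [1, -1, 1],
 [1, 0, 0]]
  V a = (2, 9, 4)
Solving gives a = (4, -2, 3).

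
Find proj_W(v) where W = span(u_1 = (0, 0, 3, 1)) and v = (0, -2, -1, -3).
proj_W(v) = (0, 0, -9/5, -3/5)

Set up U = [u_1 | ... | u_1] ∈ R^(4×1). The projector onto W = col(U) is P = U (U^T U)^(-1) U^T.
Compute U^T U =
  [10],
and U^T v = (-6).
Solve U^T U · c = U^T v for the coefficients: c = (-3/5). The projection is proj_W(v) = U c.
Check: (v - proj_W(v)) · u_1 = 0  (should be 0).
Result: proj_W(v) = (0, 0, -9/5, -3/5).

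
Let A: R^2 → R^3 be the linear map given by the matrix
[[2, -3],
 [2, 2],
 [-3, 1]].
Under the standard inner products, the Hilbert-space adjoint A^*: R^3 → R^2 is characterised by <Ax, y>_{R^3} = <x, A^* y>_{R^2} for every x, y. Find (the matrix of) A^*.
A^* = A^T =
[[2, 2, -3],
 [-3, 2, 1]]

For real matrices with standard dot products, the defining identity <Ax, y> = <x, A^* y> gives (Ax)^T y = x^T (A^*) y, i.e. x^T A^T y = x^T (A^*) y. Since this holds for all x, y, we must have A^* = A^T. Therefore
A^* =
[[2, 2, -3],
 [-3, 2, 1]].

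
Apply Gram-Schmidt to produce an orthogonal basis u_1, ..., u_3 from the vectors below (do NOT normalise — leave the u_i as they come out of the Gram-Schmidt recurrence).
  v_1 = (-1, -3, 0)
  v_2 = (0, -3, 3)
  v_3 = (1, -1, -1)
Orthogonal basis:
  u_1 = (-1, -3, 0)
  u_2 = (9/10, -3/10, 3)
  u_3 = (15/11, -5/11, -5/11)

Apply the Gram-Schmidt recurrence
  u_1 = v_1
  u_i = v_i − Σ_{j<i} ((v_i · u_j) / (u_j · u_j)) · u_j.

Step by step this gives:
  u_1 = (-1, -3, 0)
  u_2 = (9/10, -3/10, 3)
  u_3 = (15/11, -5/11, -5/11)

Orthogonality check:
  u_2 · u_1 = 0 (should be 0)
  u_3 · u_1 = 0 (should be 0)
  u_3 · u_2 = 0 (should be 0)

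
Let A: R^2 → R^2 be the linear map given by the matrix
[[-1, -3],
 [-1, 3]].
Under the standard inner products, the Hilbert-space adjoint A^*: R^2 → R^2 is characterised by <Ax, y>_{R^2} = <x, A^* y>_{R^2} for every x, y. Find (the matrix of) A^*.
A^* = A^T =
[[-1, -1],
 [-3, 3]]

For real matrices with standard dot products, the defining identity <Ax, y> = <x, A^* y> gives (Ax)^T y = x^T (A^*) y, i.e. x^T A^T y = x^T (A^*) y. Since this holds for all x, y, we must have A^* = A^T. Therefore
A^* =
[[-1, -1],
 [-3, 3]].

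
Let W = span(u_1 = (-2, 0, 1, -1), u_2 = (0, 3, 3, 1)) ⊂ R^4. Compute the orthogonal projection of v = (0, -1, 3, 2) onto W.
proj_W(v) = (-3/55, 69/55, 141/110, 43/110)

Set up U = [u_1 | ... | u_2] ∈ R^(4×2). The projector onto W = col(U) is P = U (U^T U)^(-1) U^T.
Compute U^T U =
  [6, 2]
  [2, 19],
and U^T v = (1, 8).
Solve U^T U · c = U^T v for the coefficients: c = (3/110, 23/55). The projection is proj_W(v) = U c.
Check: (v - proj_W(v)) · u_1 = 0  (should be 0).
Check: (v - proj_W(v)) · u_2 = 0  (should be 0).
Result: proj_W(v) = (-3/55, 69/55, 141/110, 43/110).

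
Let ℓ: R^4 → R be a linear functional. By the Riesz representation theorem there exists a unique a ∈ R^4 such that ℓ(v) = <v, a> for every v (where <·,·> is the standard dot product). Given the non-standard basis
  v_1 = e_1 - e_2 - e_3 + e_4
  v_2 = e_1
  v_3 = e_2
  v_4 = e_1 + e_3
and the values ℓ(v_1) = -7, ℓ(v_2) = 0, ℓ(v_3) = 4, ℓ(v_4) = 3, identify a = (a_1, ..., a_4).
a = (0, 4, 3, 0)

Write a = (a_1, ..., a_4) in the standard basis. For each basis vector v_i, ℓ(v_i) = <v_i, a> is a linear equation in the a_j's. Collect the n equations into a matrix system V a = ℓ, where row i of V is v_i (expressed in the standard basis). Since V is invertible (lower-triangular with 1s on the diagonal, up to permutation), solve by back-substitution:
  V =
[[1, -1, -1, 1],
 [1, 0, 0, 0],
 [0, 1, 0, 0],
 [1, 0, 1, 0]]
  V a = (-7, 0, 4, 3)
Solving gives a = (0, 4, 3, 0).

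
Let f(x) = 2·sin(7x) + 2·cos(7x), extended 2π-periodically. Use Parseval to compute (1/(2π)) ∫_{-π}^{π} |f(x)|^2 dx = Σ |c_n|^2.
Σ |c_n|^2 = 4

Expand |f|^2 and use orthogonality of {sin(nx), cos(mx)} on [-π, π]:
  ∫_{-π}^{π} sin(nx)^2 dx = π, ∫ cos(mx)^2 dx = π, and cross terms integrate to 0.
So ∫_{-π}^{π} f(x)^2 dx = 2^2 · π + 2^2 · π = (4 + 4)π.
Divide by 2π: (4 + 4)/2 = 4.
By Parseval, this equals Σ |c_n|^2.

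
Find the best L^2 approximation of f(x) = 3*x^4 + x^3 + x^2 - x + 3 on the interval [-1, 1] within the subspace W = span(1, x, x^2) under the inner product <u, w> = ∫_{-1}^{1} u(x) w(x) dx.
g(x) = 25*x^2/7 - 2*x/5 + 96/35

The best approximation g ∈ W is the orthogonal projection of f onto W. Writing g = a_0 + a_1 x + a_2 x^2, the coefficients solve the normal equations G · a = b where
  G_{ij} = <φ_i, φ_j> and b_i = <f, φ_i>, with φ_0 = 1, φ_1 = x, φ_2 = x^2.
G =
  [2, 0, 2/3]
  [0, 2/3, 0]
  [2/3, 0, 2/5],
b = (118/15, -4/15, 114/35).
Solving gives a_0 = 96/35, a_1 = -2/5, a_2 = 25/7, so
  g(x) = 25*x^2/7 - 2*x/5 + 96/35.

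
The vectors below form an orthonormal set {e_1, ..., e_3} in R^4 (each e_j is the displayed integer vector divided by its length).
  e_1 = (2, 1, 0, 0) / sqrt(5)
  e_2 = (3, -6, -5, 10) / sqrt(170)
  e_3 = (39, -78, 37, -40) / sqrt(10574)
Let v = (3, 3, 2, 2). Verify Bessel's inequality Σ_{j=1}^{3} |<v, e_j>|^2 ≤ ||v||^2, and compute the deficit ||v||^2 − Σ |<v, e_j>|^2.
Σ |<v, e_j>|^2 = 5485/311; ||v||^2 = 26; deficit = 2601/311

Write each e_j = u_j / sqrt(<u_j, u_j>) where u_j is the displayed integer vector. Then <v, e_j> = <v, u_j> / sqrt(<u_j, u_j>), so |<v, e_j>|^2 = <v, u_j>^2 / <u_j, u_j>.
Coefficients: <v, e_1> = 9/sqrt(5), <v, e_2> = 1/sqrt(170), <v, e_3> = -123/sqrt(10574).
Square and sum: Σ |<v, e_j>|^2 = 5485/311.
Compute ||v||^2 = v·v = 26.
Deficit = 26 − 5485/311 = 2601/311 ≥ 0, confirming Bessel's inequality. (The deficit equals ||v − Σ <v,e_j> e_j||^2, the squared distance from v to span{e_j}.)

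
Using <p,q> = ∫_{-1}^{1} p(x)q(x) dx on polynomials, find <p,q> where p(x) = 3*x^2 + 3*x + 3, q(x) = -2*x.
<p,q> = -4

Expand the product: p(x)·q(x) = -6*x^3 - 6*x^2 - 6*x.
∫_{-1}^{1} of each monomial x^k gives [2/(k+1) if k even, 0 if k odd]. Integrating term-by-term (or equivalently evaluating the antiderivative F(x) = -3*x^4/2 - 2*x^3 - 3*x^2 at the endpoints):
  F(1) − F(−1) = -13/2 − (-5/2) = -4.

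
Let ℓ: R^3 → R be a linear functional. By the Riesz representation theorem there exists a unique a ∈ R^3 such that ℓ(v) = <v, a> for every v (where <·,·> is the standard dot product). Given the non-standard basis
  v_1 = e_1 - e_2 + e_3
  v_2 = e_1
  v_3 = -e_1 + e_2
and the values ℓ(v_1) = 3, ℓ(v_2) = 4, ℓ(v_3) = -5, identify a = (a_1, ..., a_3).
a = (4, -1, -2)

Write a = (a_1, ..., a_3) in the standard basis. For each basis vector v_i, ℓ(v_i) = <v_i, a> is a linear equation in the a_j's. Collect the n equations into a matrix system V a = ℓ, where row i of V is v_i (expressed in the standard basis). Since V is invertible (lower-triangular with 1s on the diagonal, up to permutation), solve by back-substitution:
  V =
[[1, -1, 1],
 [1, 0, 0],
 [-1, 1, 0]]
  V a = (3, 4, -5)
Solving gives a = (4, -1, -2).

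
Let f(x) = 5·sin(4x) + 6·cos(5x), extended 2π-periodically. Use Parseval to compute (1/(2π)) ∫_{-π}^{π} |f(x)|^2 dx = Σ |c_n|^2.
Σ |c_n|^2 = 61/2

Expand |f|^2 and use orthogonality of {sin(nx), cos(mx)} on [-π, π]:
  ∫_{-π}^{π} sin(nx)^2 dx = π, ∫ cos(mx)^2 dx = π, and cross terms integrate to 0.
So ∫_{-π}^{π} f(x)^2 dx = 5^2 · π + 6^2 · π = (25 + 36)π.
Divide by 2π: (25 + 36)/2 = 61/2.
By Parseval, this equals Σ |c_n|^2.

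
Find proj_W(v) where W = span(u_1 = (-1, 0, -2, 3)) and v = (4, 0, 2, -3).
proj_W(v) = (17/14, 0, 17/7, -51/14)

Set up U = [u_1 | ... | u_1] ∈ R^(4×1). The projector onto W = col(U) is P = U (U^T U)^(-1) U^T.
Compute U^T U =
  [14],
and U^T v = (-17).
Solve U^T U · c = U^T v for the coefficients: c = (-17/14). The projection is proj_W(v) = U c.
Check: (v - proj_W(v)) · u_1 = 0  (should be 0).
Result: proj_W(v) = (17/14, 0, 17/7, -51/14).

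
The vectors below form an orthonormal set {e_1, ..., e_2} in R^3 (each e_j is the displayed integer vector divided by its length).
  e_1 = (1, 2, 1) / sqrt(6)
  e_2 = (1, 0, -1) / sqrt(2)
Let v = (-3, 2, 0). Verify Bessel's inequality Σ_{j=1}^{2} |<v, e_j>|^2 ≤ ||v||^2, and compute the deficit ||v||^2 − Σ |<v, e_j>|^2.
Σ |<v, e_j>|^2 = 14/3; ||v||^2 = 13; deficit = 25/3

Write each e_j = u_j / sqrt(<u_j, u_j>) where u_j is the displayed integer vector. Then <v, e_j> = <v, u_j> / sqrt(<u_j, u_j>), so |<v, e_j>|^2 = <v, u_j>^2 / <u_j, u_j>.
Coefficients: <v, e_1> = 1/sqrt(6), <v, e_2> = -3/sqrt(2).
Square and sum: Σ |<v, e_j>|^2 = 14/3.
Compute ||v||^2 = v·v = 13.
Deficit = 13 − 14/3 = 25/3 ≥ 0, confirming Bessel's inequality. (The deficit equals ||v − Σ <v,e_j> e_j||^2, the squared distance from v to span{e_j}.)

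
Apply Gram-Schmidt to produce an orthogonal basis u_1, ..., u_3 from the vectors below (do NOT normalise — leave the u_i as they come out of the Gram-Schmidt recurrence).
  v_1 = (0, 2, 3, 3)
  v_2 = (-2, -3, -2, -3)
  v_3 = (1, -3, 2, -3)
Orthogonal basis:
  u_1 = (0, 2, 3, 3)
  u_2 = (-2, -12/11, 19/22, -3/22)
  u_3 = (281/131, -204/131, 358/131, -222/131)

Apply the Gram-Schmidt recurrence
  u_1 = v_1
  u_i = v_i − Σ_{j<i} ((v_i · u_j) / (u_j · u_j)) · u_j.

Step by step this gives:
  u_1 = (0, 2, 3, 3)
  u_2 = (-2, -12/11, 19/22, -3/22)
  u_3 = (281/131, -204/131, 358/131, -222/131)

Orthogonality check:
  u_2 · u_1 = 0 (should be 0)
  u_3 · u_1 = 0 (should be 0)
  u_3 · u_2 = 0 (should be 0)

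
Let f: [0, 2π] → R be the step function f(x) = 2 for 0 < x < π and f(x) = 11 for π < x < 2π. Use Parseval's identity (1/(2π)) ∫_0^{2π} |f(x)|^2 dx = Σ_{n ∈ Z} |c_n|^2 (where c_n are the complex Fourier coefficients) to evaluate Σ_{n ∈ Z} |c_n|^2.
Σ |c_n|^2 = 125/2

Parseval equates the L^2 energy of f (normalised by 1/(2π)) with the ℓ^2 sum of its Fourier coefficients: (1/(2π)) ∫_0^{2π} |f|^2 = Σ |c_n|^2.
Compute the left side: (1/(2π)) [∫_0^π 2^2 dx + ∫_π^{2π} 11^2 dx] = (1/(2π)) · (4π + 121π) = (4 + 121)/2 = 125/2.
So Σ_{n ∈ Z} |c_n|^2 = 125/2.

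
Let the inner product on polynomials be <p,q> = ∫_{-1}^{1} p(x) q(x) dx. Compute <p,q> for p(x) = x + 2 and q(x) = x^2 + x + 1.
<p,q> = 6

Expand the product: p(x)·q(x) = x^3 + 3*x^2 + 3*x + 2.
∫_{-1}^{1} of each monomial x^k gives [2/(k+1) if k even, 0 if k odd]. Integrating term-by-term (or equivalently evaluating the antiderivative F(x) = x^4/4 + x^3 + 3*x^2/2 + 2*x at the endpoints):
  F(1) − F(−1) = 19/4 − (-5/4) = 6.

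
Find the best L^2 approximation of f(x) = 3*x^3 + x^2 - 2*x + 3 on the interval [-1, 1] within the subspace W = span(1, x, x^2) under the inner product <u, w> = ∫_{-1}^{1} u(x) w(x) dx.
g(x) = x^2 - x/5 + 3

The best approximation g ∈ W is the orthogonal projection of f onto W. Writing g = a_0 + a_1 x + a_2 x^2, the coefficients solve the normal equations G · a = b where
  G_{ij} = <φ_i, φ_j> and b_i = <f, φ_i>, with φ_0 = 1, φ_1 = x, φ_2 = x^2.
G =
  [2, 0, 2/3]
  [0, 2/3, 0]
  [2/3, 0, 2/5],
b = (20/3, -2/15, 12/5).
Solving gives a_0 = 3, a_1 = -1/5, a_2 = 1, so
  g(x) = x^2 - x/5 + 3.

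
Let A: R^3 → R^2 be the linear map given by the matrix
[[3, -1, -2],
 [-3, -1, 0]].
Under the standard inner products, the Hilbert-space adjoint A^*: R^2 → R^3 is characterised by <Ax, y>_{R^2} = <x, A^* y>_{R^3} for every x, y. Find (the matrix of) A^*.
A^* = A^T =
[[3, -3],
 [-1, -1],
 [-2, 0]]

For real matrices with standard dot products, the defining identity <Ax, y> = <x, A^* y> gives (Ax)^T y = x^T (A^*) y, i.e. x^T A^T y = x^T (A^*) y. Since this holds for all x, y, we must have A^* = A^T. Therefore
A^* =
[[3, -3],
 [-1, -1],
 [-2, 0]].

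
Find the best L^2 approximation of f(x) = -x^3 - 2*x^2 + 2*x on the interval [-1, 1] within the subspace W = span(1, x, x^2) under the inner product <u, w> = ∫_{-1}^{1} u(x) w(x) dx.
g(x) = -2*x^2 + 7*x/5

The best approximation g ∈ W is the orthogonal projection of f onto W. Writing g = a_0 + a_1 x + a_2 x^2, the coefficients solve the normal equations G · a = b where
  G_{ij} = <φ_i, φ_j> and b_i = <f, φ_i>, with φ_0 = 1, φ_1 = x, φ_2 = x^2.
G =
  [2, 0, 2/3]
  [0, 2/3, 0]
  [2/3, 0, 2/5],
b = (-4/3, 14/15, -4/5).
Solving gives a_0 = 0, a_1 = 7/5, a_2 = -2, so
  g(x) = -2*x^2 + 7*x/5.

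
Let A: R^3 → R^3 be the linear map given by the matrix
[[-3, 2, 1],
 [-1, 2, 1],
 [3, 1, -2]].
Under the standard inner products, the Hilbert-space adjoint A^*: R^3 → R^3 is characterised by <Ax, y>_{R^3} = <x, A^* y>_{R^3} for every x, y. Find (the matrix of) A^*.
A^* = A^T =
[[-3, -1, 3],
 [2, 2, 1],
 [1, 1, -2]]

For real matrices with standard dot products, the defining identity <Ax, y> = <x, A^* y> gives (Ax)^T y = x^T (A^*) y, i.e. x^T A^T y = x^T (A^*) y. Since this holds for all x, y, we must have A^* = A^T. Therefore
A^* =
[[-3, -1, 3],
 [2, 2, 1],
 [1, 1, -2]].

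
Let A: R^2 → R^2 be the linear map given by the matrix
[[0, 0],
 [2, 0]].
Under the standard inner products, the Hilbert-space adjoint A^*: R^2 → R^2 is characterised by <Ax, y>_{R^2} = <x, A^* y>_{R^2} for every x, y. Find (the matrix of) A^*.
A^* = A^T =
[[0, 2],
 [0, 0]]

For real matrices with standard dot products, the defining identity <Ax, y> = <x, A^* y> gives (Ax)^T y = x^T (A^*) y, i.e. x^T A^T y = x^T (A^*) y. Since this holds for all x, y, we must have A^* = A^T. Therefore
A^* =
[[0, 2],
 [0, 0]].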